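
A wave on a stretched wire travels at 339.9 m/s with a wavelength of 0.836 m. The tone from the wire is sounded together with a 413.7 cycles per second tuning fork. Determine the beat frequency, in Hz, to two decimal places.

7.12 Hz

Source frequency f = v/λ = 339.9/0.836 = 406.5789 Hz.
f_beat = |406.5789 − 413.7| = 7.12 Hz.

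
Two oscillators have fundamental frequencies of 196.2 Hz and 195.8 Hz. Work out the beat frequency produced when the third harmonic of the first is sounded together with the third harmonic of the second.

1.2 Hz

Third harmonic of the first: 3·196.2 = 588.6 Hz.
Third harmonic of the second: 3·195.8 = 587.4 Hz.
f_beat = |588.6 − 587.4| = 1.2 Hz.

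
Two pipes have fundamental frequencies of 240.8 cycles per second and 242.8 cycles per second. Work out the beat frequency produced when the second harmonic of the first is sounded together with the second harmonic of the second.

Second harmonic of the first: 2·240.8 = 481.6 Hz.
Second harmonic of the second: 2·242.8 = 485.6 Hz.
f_beat = |481.6 − 485.6| = 4.0 Hz.

4.0 Hz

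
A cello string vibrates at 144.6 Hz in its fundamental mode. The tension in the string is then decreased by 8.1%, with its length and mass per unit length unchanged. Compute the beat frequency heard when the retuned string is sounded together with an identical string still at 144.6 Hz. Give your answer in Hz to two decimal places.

5.98 Hz

For a string, f ∝ √T, so the new frequency is 144.6·√0.919 = 138.6200 Hz.
f_beat = |138.6200 − 144.6| = 5.98 Hz.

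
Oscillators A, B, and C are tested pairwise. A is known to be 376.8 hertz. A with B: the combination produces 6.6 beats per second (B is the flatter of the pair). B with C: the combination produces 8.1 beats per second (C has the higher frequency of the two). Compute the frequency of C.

378.3 Hz

B is below A, so f_B = 376.8 − 6.6 = 370.2 Hz.
C is above B, so f_C = 370.2 + 8.1 = 378.3 Hz.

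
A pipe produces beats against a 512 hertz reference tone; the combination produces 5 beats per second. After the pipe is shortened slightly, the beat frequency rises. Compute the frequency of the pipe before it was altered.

|f − 512| = 5, so the pipe was at either 507 Hz or 517 Hz.
A shorter pipe has a higher fundamental; the adjustment raises the pipe's frequency.
The beat rate rose, so the adjustment moved the pipe further from 512 Hz — it was already above the reference.

517 Hz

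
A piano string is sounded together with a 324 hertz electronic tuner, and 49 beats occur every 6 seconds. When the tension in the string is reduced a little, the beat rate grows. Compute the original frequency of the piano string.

Beat frequency = 49/6 = 8.1667 Hz.
|f − 324| = 8.1667, so the piano string was at either 315.8333 Hz or 332.1667 Hz.
Lower tension means lower frequency; the adjustment lowers the piano string's frequency.
The beat rate rose, so the adjustment moved the piano string further from 324 Hz — it was already below the reference.

315.8333 Hz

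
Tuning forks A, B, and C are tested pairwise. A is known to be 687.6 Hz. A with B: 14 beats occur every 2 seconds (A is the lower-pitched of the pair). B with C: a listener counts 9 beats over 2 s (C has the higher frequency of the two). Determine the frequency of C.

A–B: Beat frequency = 14/2 = 7 Hz.
B is above A, so f_B = 687.6 + 7 = 694.6 Hz.
B–C: Beat frequency = 9/2 = 4.5 Hz.
C is above B, so f_C = 694.6 + 4.5 = 699.1 Hz.

699.1 Hz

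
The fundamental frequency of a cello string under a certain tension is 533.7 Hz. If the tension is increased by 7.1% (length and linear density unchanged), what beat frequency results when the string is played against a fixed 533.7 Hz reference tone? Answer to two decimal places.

18.62 Hz

For a string, f ∝ √T, so the new frequency is 533.7·√1.071 = 552.3215 Hz.
f_beat = |552.3215 − 533.7| = 18.62 Hz.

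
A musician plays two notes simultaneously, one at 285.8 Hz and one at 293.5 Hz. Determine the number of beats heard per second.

7.7 Hz

f_beat = |f₁ − f₂|.
|285.8 − 293.5| = 7.7 Hz.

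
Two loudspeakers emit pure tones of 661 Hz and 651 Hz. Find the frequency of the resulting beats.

10 Hz

f_beat = |f₁ − f₂|.
|661 − 651| = 10 Hz.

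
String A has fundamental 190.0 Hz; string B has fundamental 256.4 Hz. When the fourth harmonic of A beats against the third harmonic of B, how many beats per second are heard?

Fourth harmonic of the first: 4·190.0 = 760.0 Hz.
Third harmonic of the second: 3·256.4 = 769.2 Hz.
f_beat = |760.0 − 769.2| = 9.2 Hz.

9.2 Hz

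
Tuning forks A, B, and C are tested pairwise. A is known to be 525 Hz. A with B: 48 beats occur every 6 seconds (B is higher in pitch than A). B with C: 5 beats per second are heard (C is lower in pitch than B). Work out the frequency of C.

528 Hz

A–B: Beat frequency = 48/6 = 8 Hz.
B is above A, so f_B = 525 + 8 = 533 Hz.
C is below B, so f_C = 533 − 5 = 528 Hz.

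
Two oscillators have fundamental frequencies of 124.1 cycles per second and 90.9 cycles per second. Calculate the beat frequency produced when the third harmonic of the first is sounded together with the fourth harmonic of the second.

8.7 Hz

Third harmonic of the first: 3·124.1 = 372.3 Hz.
Fourth harmonic of the second: 4·90.9 = 363.6 Hz.
f_beat = |372.3 − 363.6| = 8.7 Hz.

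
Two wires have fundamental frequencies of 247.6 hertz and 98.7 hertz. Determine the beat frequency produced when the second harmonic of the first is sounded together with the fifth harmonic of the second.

1.7 Hz

Second harmonic of the first: 2·247.6 = 495.2 Hz.
Fifth harmonic of the second: 5·98.7 = 493.5 Hz.
f_beat = |495.2 − 493.5| = 1.7 Hz.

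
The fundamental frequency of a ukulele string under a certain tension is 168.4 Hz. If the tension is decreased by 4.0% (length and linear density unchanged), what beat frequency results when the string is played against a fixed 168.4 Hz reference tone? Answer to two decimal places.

For a string, f ∝ √T, so the new frequency is 168.4·√0.960 = 164.9976 Hz.
f_beat = |164.9976 − 168.4| = 3.40 Hz.

3.40 Hz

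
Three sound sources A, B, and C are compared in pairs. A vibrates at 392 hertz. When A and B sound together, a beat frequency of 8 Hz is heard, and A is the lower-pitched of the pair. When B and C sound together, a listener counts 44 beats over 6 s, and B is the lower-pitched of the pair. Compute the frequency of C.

407.3333 Hz

B is above A, so f_B = 392 + 8 = 400 Hz.
B–C: Beat frequency = 44/6 = 7.3333 Hz.
C is above B, so f_C = 400 + 7.3333 = 407.3333 Hz.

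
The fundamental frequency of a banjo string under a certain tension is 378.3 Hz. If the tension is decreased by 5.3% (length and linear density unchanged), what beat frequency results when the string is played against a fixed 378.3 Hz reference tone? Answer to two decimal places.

10.16 Hz

For a string, f ∝ √T, so the new frequency is 378.3·√0.947 = 368.1386 Hz.
f_beat = |368.1386 − 378.3| = 10.16 Hz.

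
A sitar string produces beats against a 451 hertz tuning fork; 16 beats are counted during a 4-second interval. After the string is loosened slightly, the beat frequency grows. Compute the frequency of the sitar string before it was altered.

Beat frequency = 16/4 = 4 Hz.
|f − 451| = 4, so the sitar string was at either 447 Hz or 455 Hz.
Reducing tension lowers a string's frequency; the adjustment lowers the sitar string's frequency.
The beat rate rose, so the adjustment moved the sitar string further from 451 Hz — it was already below the reference.

447 Hz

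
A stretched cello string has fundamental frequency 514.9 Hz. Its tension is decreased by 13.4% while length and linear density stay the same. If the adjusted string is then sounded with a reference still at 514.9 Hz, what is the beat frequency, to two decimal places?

For a string, f ∝ √T, so the new frequency is 514.9·√0.866 = 479.1614 Hz.
f_beat = |479.1614 − 514.9| = 35.74 Hz.

35.74 Hz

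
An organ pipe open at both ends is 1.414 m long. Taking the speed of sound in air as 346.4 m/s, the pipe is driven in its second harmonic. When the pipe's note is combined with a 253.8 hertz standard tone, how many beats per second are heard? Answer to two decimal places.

8.82 Hz

Open pipe: f_n = n·v/(2L) = 2·346.4/(2·1.414) = 244.9788 Hz.
f_beat = |244.9788 − 253.8| = 8.82 Hz.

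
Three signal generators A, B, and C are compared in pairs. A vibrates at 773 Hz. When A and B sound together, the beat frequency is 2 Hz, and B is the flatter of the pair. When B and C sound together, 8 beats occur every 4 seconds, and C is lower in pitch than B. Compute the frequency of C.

B is below A, so f_B = 773 − 2 = 771 Hz.
B–C: Beat frequency = 8/4 = 2 Hz.
C is below B, so f_C = 771 − 2 = 769 Hz.

769 Hz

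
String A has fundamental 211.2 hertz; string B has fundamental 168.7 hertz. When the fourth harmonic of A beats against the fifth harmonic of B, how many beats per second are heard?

1.3 Hz

Fourth harmonic of the first: 4·211.2 = 844.8 Hz.
Fifth harmonic of the second: 5·168.7 = 843.5 Hz.
f_beat = |844.8 − 843.5| = 1.3 Hz.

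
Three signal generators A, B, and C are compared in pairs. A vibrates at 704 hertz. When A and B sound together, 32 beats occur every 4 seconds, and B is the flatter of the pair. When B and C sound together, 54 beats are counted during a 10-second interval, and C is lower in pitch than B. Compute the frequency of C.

690.6 Hz

A–B: Beat frequency = 32/4 = 8 Hz.
B is below A, so f_B = 704 − 8 = 696 Hz.
B–C: Beat frequency = 54/10 = 5.4 Hz.
C is below B, so f_C = 696 − 5.4 = 690.6 Hz.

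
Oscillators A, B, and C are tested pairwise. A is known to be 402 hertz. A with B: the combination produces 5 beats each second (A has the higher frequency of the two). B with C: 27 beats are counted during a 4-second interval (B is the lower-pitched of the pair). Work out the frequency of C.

B is below A, so f_B = 402 − 5 = 397 Hz.
B–C: Beat frequency = 27/4 = 6.75 Hz.
C is above B, so f_C = 397 + 6.75 = 403.75 Hz.

403.75 Hz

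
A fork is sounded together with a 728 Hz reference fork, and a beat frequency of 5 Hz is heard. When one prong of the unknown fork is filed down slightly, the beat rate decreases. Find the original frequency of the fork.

|f − 728| = 5, so the fork was at either 723 Hz or 733 Hz.
Filing a prong removes mass and raises the fork's frequency; the adjustment raises the fork's frequency.
The beat rate fell, so the adjustment moved the fork toward 728 Hz — it must have started below the reference.

723 Hz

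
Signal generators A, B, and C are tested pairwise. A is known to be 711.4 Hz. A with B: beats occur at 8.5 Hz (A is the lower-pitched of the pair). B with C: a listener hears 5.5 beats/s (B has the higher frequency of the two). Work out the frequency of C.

B is above A, so f_B = 711.4 + 8.5 = 719.9 Hz.
C is below B, so f_C = 719.9 − 5.5 = 714.4 Hz.

714.4 Hz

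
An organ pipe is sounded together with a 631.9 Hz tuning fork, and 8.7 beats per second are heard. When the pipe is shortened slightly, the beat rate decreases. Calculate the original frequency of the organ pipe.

623.2 Hz

|f − 631.9| = 8.7, so the organ pipe was at either 623.2 Hz or 640.6 Hz.
A shorter pipe has a higher fundamental; the adjustment raises the organ pipe's frequency.
The beat rate fell, so the adjustment moved the organ pipe toward 631.9 Hz — it must have started below the reference.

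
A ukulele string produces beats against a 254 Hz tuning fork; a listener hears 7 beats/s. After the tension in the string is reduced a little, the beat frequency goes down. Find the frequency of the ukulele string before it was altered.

|f − 254| = 7, so the ukulele string was at either 247 Hz or 261 Hz.
Lower tension means lower frequency; the adjustment lowers the ukulele string's frequency.
The beat rate fell, so the adjustment moved the ukulele string toward 254 Hz — it must have started above the reference.

261 Hz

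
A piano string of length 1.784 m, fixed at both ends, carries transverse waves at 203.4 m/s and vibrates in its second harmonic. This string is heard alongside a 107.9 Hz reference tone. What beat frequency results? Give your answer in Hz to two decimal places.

6.11 Hz

For a string fixed at both ends, f_n = n·v/(2L) = 2·203.4/(2·1.784) = 114.0135 Hz.
f_beat = |114.0135 − 107.9| = 6.11 Hz.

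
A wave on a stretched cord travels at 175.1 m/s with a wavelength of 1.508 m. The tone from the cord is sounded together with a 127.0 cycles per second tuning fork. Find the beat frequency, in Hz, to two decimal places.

10.89 Hz

Source frequency f = v/λ = 175.1/1.508 = 116.1141 Hz.
f_beat = |116.1141 − 127.0| = 10.89 Hz.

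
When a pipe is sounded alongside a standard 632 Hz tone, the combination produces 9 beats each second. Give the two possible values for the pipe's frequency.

|f − 632| = 9, so f = 632 ± 9.

623 Hz or 641 Hz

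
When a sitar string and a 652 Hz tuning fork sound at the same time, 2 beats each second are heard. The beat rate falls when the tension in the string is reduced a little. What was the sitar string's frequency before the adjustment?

654 Hz

|f − 652| = 2, so the sitar string was at either 650 Hz or 654 Hz.
Lower tension means lower frequency; the adjustment lowers the sitar string's frequency.
The beat rate fell, so the adjustment moved the sitar string toward 652 Hz — it must have started above the reference.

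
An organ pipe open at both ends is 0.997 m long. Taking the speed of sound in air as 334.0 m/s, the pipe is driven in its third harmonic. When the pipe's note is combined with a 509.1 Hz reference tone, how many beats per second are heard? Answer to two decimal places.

Open pipe: f_n = n·v/(2L) = 3·334.0/(2·0.997) = 502.5075 Hz.
f_beat = |502.5075 − 509.1| = 6.59 Hz.

6.59 Hz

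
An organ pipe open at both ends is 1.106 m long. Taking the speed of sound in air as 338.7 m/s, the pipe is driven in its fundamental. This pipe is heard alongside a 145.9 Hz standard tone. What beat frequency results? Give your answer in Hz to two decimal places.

Open pipe: f_n = n·v/(2L) = 1·338.7/(2·1.106) = 153.1193 Hz.
f_beat = |153.1193 − 145.9| = 7.22 Hz.

7.22 Hz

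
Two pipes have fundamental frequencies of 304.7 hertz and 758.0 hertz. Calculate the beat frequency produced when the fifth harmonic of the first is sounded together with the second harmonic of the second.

7.5 Hz

Fifth harmonic of the first: 5·304.7 = 1523.5 Hz.
Second harmonic of the second: 2·758.0 = 1516.0 Hz.
f_beat = |1523.5 − 1516.0| = 7.5 Hz.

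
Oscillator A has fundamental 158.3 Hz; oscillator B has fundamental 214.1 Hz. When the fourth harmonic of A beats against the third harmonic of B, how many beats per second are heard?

9.1 Hz

Fourth harmonic of the first: 4·158.3 = 633.2 Hz.
Third harmonic of the second: 3·214.1 = 642.3 Hz.
f_beat = |633.2 − 642.3| = 9.1 Hz.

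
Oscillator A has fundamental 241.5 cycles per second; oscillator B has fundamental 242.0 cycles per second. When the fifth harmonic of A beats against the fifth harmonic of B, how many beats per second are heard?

2.5 Hz

Fifth harmonic of the first: 5·241.5 = 1207.5 Hz.
Fifth harmonic of the second: 5·242.0 = 1210.0 Hz.
f_beat = |1207.5 − 1210.0| = 2.5 Hz.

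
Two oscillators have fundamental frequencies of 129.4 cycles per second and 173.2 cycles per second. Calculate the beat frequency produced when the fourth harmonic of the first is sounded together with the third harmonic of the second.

2.0 Hz

Fourth harmonic of the first: 4·129.4 = 517.6 Hz.
Third harmonic of the second: 3·173.2 = 519.6 Hz.
f_beat = |517.6 − 519.6| = 2.0 Hz.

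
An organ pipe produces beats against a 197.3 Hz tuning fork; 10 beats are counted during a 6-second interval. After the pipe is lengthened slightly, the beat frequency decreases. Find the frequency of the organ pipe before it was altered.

Beat frequency = 10/6 = 1.6667 Hz.
|f − 197.3| = 1.6667, so the organ pipe was at either 195.6333 Hz or 198.9667 Hz.
A longer pipe has a lower fundamental; the adjustment lowers the organ pipe's frequency.
The beat rate fell, so the adjustment moved the organ pipe toward 197.3 Hz — it must have started above the reference.

198.9667 Hz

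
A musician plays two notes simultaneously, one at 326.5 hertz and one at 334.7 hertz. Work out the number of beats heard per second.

Beats arise from superposition of two nearby frequencies; the beat rate is |f₁ − f₂|.
|326.5 − 334.7| = 8.2 Hz.

8.2 Hz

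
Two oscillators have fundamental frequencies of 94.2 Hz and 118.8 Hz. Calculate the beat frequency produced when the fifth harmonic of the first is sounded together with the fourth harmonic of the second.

4.2 Hz

Fifth harmonic of the first: 5·94.2 = 471.0 Hz.
Fourth harmonic of the second: 4·118.8 = 475.2 Hz.
f_beat = |471.0 − 475.2| = 4.2 Hz.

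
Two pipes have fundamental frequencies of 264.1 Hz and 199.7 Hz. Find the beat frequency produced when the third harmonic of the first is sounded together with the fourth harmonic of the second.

Third harmonic of the first: 3·264.1 = 792.3 Hz.
Fourth harmonic of the second: 4·199.7 = 798.8 Hz.
f_beat = |792.3 − 798.8| = 6.5 Hz.

6.5 Hz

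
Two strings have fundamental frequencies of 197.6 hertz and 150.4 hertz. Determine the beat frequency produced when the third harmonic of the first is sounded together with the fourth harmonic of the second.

8.8 Hz

Third harmonic of the first: 3·197.6 = 592.8 Hz.
Fourth harmonic of the second: 4·150.4 = 601.6 Hz.
f_beat = |592.8 − 601.6| = 8.8 Hz.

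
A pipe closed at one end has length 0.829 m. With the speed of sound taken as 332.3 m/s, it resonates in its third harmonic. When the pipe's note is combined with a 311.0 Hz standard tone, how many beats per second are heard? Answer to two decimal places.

10.37 Hz

Closed pipe (odd harmonics): f_n = n·v/(4L) = 3·332.3/(4·0.829) = 300.6333 Hz.
f_beat = |300.6333 − 311.0| = 10.37 Hz.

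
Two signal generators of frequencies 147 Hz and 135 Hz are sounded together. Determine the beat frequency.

12 Hz

Beats arise from superposition of two nearby frequencies; the beat rate is |f₁ − f₂|.
|147 − 135| = 12 Hz.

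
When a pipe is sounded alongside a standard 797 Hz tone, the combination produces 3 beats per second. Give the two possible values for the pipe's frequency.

|f − 797| = 3, so f = 797 ± 3.

794 Hz or 800 Hz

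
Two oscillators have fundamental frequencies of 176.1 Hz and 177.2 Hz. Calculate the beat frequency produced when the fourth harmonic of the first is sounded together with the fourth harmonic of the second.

Fourth harmonic of the first: 4·176.1 = 704.4 Hz.
Fourth harmonic of the second: 4·177.2 = 708.8 Hz.
f_beat = |704.4 − 708.8| = 4.4 Hz.

4.4 Hz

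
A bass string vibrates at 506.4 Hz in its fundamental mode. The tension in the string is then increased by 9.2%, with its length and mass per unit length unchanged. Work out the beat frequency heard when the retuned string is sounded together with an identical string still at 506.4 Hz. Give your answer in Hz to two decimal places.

For a string, f ∝ √T, so the new frequency is 506.4·√1.092 = 529.1819 Hz.
f_beat = |529.1819 − 506.4| = 22.78 Hz.

22.78 Hz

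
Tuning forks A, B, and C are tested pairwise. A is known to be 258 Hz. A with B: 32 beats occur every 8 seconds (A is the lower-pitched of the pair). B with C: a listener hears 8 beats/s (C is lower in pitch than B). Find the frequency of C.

A–B: Beat frequency = 32/8 = 4 Hz.
B is above A, so f_B = 258 + 4 = 262 Hz.
C is below B, so f_C = 262 − 8 = 254 Hz.

254 Hz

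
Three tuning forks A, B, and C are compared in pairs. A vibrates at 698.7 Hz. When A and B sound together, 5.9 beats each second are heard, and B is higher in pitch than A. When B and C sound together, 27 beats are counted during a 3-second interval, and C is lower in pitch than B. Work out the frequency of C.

B is above A, so f_B = 698.7 + 5.9 = 704.6 Hz.
B–C: Beat frequency = 27/3 = 9 Hz.
C is below B, so f_C = 704.6 − 9 = 695.6 Hz.

695.6 Hz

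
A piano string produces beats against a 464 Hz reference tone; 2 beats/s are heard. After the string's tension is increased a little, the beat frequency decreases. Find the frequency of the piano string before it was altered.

|f − 464| = 2, so the piano string was at either 462 Hz or 466 Hz.
Higher tension means higher frequency; the adjustment raises the piano string's frequency.
The beat rate fell, so the adjustment moved the piano string toward 464 Hz — it must have started below the reference.

462 Hz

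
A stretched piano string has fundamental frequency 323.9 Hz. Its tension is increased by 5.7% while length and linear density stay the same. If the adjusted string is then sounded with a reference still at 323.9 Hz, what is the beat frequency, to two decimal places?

For a string, f ∝ √T, so the new frequency is 323.9·√1.057 = 333.0032 Hz.
f_beat = |333.0032 − 323.9| = 9.10 Hz.

9.10 Hz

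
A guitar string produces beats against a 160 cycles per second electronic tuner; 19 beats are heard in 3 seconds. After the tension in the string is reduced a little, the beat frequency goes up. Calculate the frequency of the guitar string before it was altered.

Beat frequency = 19/3 = 6.3333 Hz.
|f − 160| = 6.3333, so the guitar string was at either 153.6667 Hz or 166.3333 Hz.
Lower tension means lower frequency; the adjustment lowers the guitar string's frequency.
The beat rate rose, so the adjustment moved the guitar string further from 160 Hz — it was already below the reference.

153.6667 Hz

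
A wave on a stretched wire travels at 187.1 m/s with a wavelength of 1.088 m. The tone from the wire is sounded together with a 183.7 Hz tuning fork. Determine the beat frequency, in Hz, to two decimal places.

Source frequency f = v/λ = 187.1/1.088 = 171.9669 Hz.
f_beat = |171.9669 − 183.7| = 11.73 Hz.

11.73 Hz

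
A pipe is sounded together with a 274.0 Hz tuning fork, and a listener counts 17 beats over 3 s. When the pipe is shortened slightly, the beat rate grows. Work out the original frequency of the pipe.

Beat frequency = 17/3 = 5.6667 Hz.
|f − 274.0| = 5.6667, so the pipe was at either 268.3333 Hz or 279.6667 Hz.
A shorter pipe has a higher fundamental; the adjustment raises the pipe's frequency.
The beat rate rose, so the adjustment moved the pipe further from 274.0 Hz — it was already above the reference.

279.6667 Hz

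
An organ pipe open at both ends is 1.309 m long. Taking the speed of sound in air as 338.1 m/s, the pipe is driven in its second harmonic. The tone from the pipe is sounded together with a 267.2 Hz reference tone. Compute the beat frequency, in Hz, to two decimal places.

8.91 Hz

Open pipe: f_n = n·v/(2L) = 2·338.1/(2·1.309) = 258.2888 Hz.
f_beat = |258.2888 − 267.2| = 8.91 Hz.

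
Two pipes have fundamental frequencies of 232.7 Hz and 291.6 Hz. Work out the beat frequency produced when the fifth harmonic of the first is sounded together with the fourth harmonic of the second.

2.9 Hz

Fifth harmonic of the first: 5·232.7 = 1163.5 Hz.
Fourth harmonic of the second: 4·291.6 = 1166.4 Hz.
f_beat = |1163.5 − 1166.4| = 2.9 Hz.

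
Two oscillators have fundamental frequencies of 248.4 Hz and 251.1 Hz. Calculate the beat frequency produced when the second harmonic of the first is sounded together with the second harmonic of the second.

Second harmonic of the first: 2·248.4 = 496.8 Hz.
Second harmonic of the second: 2·251.1 = 502.2 Hz.
f_beat = |496.8 − 502.2| = 5.4 Hz.

5.4 Hz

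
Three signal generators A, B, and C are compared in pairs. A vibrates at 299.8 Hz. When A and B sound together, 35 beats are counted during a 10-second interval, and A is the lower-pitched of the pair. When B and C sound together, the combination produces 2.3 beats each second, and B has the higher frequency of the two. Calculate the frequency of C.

A–B: Beat frequency = 35/10 = 3.5 Hz.
B is above A, so f_B = 299.8 + 3.5 = 303.3 Hz.
C is below B, so f_C = 303.3 − 2.3 = 301 Hz.

301 Hz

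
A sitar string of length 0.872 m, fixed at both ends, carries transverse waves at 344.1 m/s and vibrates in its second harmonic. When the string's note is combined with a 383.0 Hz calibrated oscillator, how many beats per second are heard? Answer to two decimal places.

11.61 Hz

For a string fixed at both ends, f_n = n·v/(2L) = 2·344.1/(2·0.872) = 394.6101 Hz.
f_beat = |394.6101 − 383.0| = 11.61 Hz.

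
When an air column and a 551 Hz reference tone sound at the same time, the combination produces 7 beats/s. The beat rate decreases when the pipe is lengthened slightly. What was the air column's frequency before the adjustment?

|f − 551| = 7, so the air column was at either 544 Hz or 558 Hz.
A longer pipe has a lower fundamental; the adjustment lowers the air column's frequency.
The beat rate fell, so the adjustment moved the air column toward 551 Hz — it must have started above the reference.

558 Hz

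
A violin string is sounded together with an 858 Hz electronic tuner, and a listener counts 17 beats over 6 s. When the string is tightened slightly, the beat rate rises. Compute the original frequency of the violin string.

860.8333 Hz

Beat frequency = 17/6 = 2.8333 Hz.
|f − 858| = 2.8333, so the violin string was at either 855.1667 Hz or 860.8333 Hz.
Increasing tension raises a string's frequency; the adjustment raises the violin string's frequency.
The beat rate rose, so the adjustment moved the violin string further from 858 Hz — it was already above the reference.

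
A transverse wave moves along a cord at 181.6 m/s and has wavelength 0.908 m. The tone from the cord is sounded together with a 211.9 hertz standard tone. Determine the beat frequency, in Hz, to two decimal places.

11.90 Hz

Source frequency f = v/λ = 181.6/0.908 = 200.0000 Hz.
f_beat = |200.0000 − 211.9| = 11.90 Hz.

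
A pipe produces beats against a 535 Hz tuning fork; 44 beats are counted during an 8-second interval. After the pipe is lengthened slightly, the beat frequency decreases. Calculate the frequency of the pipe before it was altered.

Beat frequency = 44/8 = 5.5 Hz.
|f − 535| = 5.5, so the pipe was at either 529.5 Hz or 540.5 Hz.
A longer pipe has a lower fundamental; the adjustment lowers the pipe's frequency.
The beat rate fell, so the adjustment moved the pipe toward 535 Hz — it must have started above the reference.

540.5 Hz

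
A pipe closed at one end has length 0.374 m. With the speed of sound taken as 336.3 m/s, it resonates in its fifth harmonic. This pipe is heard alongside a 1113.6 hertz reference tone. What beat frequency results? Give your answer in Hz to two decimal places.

10.40 Hz

Closed pipe (odd harmonics): f_n = n·v/(4L) = 5·336.3/(4·0.374) = 1123.9973 Hz.
f_beat = |1123.9973 − 1113.6| = 10.40 Hz.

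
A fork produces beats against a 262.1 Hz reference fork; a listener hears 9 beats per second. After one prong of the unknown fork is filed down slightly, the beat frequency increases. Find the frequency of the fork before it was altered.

271.1 Hz

|f − 262.1| = 9, so the fork was at either 253.1 Hz or 271.1 Hz.
Filing a prong removes mass and raises the fork's frequency; the adjustment raises the fork's frequency.
The beat rate rose, so the adjustment moved the fork further from 262.1 Hz — it was already above the reference.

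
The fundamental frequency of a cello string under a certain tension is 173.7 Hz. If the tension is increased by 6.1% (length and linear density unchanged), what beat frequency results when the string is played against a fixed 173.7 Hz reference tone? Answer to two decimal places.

For a string, f ∝ √T, so the new frequency is 173.7·√1.061 = 178.9194 Hz.
f_beat = |178.9194 − 173.7| = 5.22 Hz.

5.22 Hz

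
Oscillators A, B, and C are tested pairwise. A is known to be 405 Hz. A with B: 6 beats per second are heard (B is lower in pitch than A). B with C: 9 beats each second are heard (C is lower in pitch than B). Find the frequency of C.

390 Hz

B is below A, so f_B = 405 − 6 = 399 Hz.
C is below B, so f_C = 399 − 9 = 390 Hz.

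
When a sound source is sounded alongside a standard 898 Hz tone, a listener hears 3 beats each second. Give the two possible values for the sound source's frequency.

895 Hz or 901 Hz

|f − 898| = 3, so f = 898 ± 3.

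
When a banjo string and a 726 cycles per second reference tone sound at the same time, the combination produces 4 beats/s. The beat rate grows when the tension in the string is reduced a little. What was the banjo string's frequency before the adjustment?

|f − 726| = 4, so the banjo string was at either 722 Hz or 730 Hz.
Lower tension means lower frequency; the adjustment lowers the banjo string's frequency.
The beat rate rose, so the adjustment moved the banjo string further from 726 Hz — it was already below the reference.

722 Hz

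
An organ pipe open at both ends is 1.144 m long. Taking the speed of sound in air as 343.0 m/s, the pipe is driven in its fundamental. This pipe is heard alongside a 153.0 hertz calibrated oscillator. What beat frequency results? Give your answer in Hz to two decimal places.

Open pipe: f_n = n·v/(2L) = 1·343.0/(2·1.144) = 149.9126 Hz.
f_beat = |149.9126 − 153.0| = 3.09 Hz.

3.09 Hz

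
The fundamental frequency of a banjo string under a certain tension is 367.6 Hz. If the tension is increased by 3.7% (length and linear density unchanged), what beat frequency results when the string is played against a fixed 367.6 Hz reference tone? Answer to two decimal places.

For a string, f ∝ √T, so the new frequency is 367.6·√1.037 = 374.3388 Hz.
f_beat = |374.3388 − 367.6| = 6.74 Hz.

6.74 Hz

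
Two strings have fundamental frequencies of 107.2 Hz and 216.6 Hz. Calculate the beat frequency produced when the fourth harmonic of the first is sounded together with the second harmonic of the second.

4.4 Hz

Fourth harmonic of the first: 4·107.2 = 428.8 Hz.
Second harmonic of the second: 2·216.6 = 433.2 Hz.
f_beat = |428.8 − 433.2| = 4.4 Hz.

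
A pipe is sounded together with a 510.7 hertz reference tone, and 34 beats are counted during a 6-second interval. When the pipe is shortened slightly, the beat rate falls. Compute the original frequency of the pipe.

505.0333 Hz

Beat frequency = 34/6 = 5.6667 Hz.
|f − 510.7| = 5.6667, so the pipe was at either 505.0333 Hz or 516.3667 Hz.
A shorter pipe has a higher fundamental; the adjustment raises the pipe's frequency.
The beat rate fell, so the adjustment moved the pipe toward 510.7 Hz — it must have started below the reference.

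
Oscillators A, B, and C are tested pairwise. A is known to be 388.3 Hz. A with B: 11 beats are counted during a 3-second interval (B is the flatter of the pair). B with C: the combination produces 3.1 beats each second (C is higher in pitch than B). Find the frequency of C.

387.7333 Hz

A–B: Beat frequency = 11/3 = 3.6667 Hz.
B is below A, so f_B = 388.3 − 3.6667 = 384.6333 Hz.
C is above B, so f_C = 384.6333 + 3.1 = 387.7333 Hz.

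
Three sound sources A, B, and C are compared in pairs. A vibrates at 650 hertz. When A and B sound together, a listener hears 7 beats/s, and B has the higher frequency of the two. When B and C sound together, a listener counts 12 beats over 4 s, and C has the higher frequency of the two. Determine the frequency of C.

660 Hz

B is above A, so f_B = 650 + 7 = 657 Hz.
B–C: Beat frequency = 12/4 = 3 Hz.
C is above B, so f_C = 657 + 3 = 660 Hz.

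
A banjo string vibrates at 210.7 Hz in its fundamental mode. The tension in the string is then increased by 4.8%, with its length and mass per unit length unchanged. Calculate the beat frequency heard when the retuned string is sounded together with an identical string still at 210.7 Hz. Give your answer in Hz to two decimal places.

For a string, f ∝ √T, so the new frequency is 210.7·√1.048 = 215.6975 Hz.
f_beat = |215.6975 − 210.7| = 5.00 Hz.

5.00 Hz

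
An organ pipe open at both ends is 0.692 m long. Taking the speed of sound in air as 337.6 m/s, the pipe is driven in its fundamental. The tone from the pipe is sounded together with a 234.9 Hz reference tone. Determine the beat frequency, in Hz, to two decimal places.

Open pipe: f_n = n·v/(2L) = 1·337.6/(2·0.692) = 243.9306 Hz.
f_beat = |243.9306 − 234.9| = 9.03 Hz.

9.03 Hz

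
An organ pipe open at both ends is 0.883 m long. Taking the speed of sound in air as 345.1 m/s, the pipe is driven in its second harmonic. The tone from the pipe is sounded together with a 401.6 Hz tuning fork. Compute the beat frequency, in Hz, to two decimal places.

Open pipe: f_n = n·v/(2L) = 2·345.1/(2·0.883) = 390.8267 Hz.
f_beat = |390.8267 − 401.6| = 10.77 Hz.

10.77 Hz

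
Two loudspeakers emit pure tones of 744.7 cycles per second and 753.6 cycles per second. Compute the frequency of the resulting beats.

8.9 Hz

The beat frequency equals the magnitude of the frequency difference.
|744.7 − 753.6| = 8.9 Hz.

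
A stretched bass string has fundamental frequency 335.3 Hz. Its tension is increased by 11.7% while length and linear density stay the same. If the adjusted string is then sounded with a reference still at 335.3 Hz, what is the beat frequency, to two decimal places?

For a string, f ∝ √T, so the new frequency is 335.3·√1.117 = 354.3726 Hz.
f_beat = |354.3726 − 335.3| = 19.07 Hz.

19.07 Hz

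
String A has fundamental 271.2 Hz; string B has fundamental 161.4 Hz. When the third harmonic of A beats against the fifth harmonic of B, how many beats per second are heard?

6.6 Hz

Third harmonic of the first: 3·271.2 = 813.6 Hz.
Fifth harmonic of the second: 5·161.4 = 807.0 Hz.
f_beat = |813.6 − 807.0| = 6.6 Hz.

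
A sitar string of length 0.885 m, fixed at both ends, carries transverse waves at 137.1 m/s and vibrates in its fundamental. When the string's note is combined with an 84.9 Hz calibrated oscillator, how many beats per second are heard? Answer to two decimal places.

For a string fixed at both ends, f_n = n·v/(2L) = 1·137.1/(2·0.885) = 77.4576 Hz.
f_beat = |77.4576 − 84.9| = 7.44 Hz.

7.44 Hz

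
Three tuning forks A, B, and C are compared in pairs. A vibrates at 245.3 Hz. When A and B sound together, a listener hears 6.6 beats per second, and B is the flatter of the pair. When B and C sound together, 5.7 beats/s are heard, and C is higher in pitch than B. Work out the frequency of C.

244.4 Hz

B is below A, so f_B = 245.3 − 6.6 = 238.7 Hz.
C is above B, so f_C = 238.7 + 5.7 = 244.4 Hz.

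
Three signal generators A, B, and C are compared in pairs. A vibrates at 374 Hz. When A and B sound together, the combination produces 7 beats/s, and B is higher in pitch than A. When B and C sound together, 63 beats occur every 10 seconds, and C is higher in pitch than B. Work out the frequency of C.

387.3 Hz

B is above A, so f_B = 374 + 7 = 381 Hz.
B–C: Beat frequency = 63/10 = 6.3 Hz.
C is above B, so f_C = 381 + 6.3 = 387.3 Hz.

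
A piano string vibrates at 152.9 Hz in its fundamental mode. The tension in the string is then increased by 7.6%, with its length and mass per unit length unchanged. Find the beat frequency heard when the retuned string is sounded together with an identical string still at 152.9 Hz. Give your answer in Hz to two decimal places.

For a string, f ∝ √T, so the new frequency is 152.9·√1.076 = 158.6038 Hz.
f_beat = |158.6038 − 152.9| = 5.70 Hz.

5.70 Hz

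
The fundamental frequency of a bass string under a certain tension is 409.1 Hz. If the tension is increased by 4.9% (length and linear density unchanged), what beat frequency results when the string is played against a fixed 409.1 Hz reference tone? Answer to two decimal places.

For a string, f ∝ √T, so the new frequency is 409.1·√1.049 = 419.0031 Hz.
f_beat = |419.0031 − 409.1| = 9.90 Hz.

9.90 Hz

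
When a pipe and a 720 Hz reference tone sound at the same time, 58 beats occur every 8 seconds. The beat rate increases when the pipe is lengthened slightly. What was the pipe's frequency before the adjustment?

Beat frequency = 58/8 = 7.25 Hz.
|f − 720| = 7.25, so the pipe was at either 712.75 Hz or 727.25 Hz.
A longer pipe has a lower fundamental; the adjustment lowers the pipe's frequency.
The beat rate rose, so the adjustment moved the pipe further from 720 Hz — it was already below the reference.

712.75 Hz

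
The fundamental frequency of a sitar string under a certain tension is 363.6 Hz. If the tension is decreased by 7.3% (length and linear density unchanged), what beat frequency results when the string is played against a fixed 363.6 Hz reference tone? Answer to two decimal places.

13.52 Hz

For a string, f ∝ √T, so the new frequency is 363.6·√0.927 = 350.0771 Hz.
f_beat = |350.0771 − 363.6| = 13.52 Hz.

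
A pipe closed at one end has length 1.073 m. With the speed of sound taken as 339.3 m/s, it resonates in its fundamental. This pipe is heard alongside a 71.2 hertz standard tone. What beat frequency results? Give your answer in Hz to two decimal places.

Closed pipe (odd harmonics): f_n = n·v/(4L) = 1·339.3/(4·1.073) = 79.0541 Hz.
f_beat = |79.0541 − 71.2| = 7.85 Hz.

7.85 Hz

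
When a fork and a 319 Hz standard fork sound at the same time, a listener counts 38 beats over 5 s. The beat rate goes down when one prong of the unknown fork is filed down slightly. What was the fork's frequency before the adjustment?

311.4 Hz

Beat frequency = 38/5 = 7.6 Hz.
|f − 319| = 7.6, so the fork was at either 311.4 Hz or 326.6 Hz.
Filing a prong removes mass and raises the fork's frequency; the adjustment raises the fork's frequency.
The beat rate fell, so the adjustment moved the fork toward 319 Hz — it must have started below the reference.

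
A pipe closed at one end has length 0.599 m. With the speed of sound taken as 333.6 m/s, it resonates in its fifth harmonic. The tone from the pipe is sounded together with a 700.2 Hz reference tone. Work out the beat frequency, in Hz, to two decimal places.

Closed pipe (odd harmonics): f_n = n·v/(4L) = 5·333.6/(4·0.599) = 696.1603 Hz.
f_beat = |696.1603 − 700.2| = 4.04 Hz.

4.04 Hz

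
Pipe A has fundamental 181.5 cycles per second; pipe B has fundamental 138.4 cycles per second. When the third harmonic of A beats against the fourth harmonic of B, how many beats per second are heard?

Third harmonic of the first: 3·181.5 = 544.5 Hz.
Fourth harmonic of the second: 4·138.4 = 553.6 Hz.
f_beat = |544.5 − 553.6| = 9.1 Hz.

9.1 Hz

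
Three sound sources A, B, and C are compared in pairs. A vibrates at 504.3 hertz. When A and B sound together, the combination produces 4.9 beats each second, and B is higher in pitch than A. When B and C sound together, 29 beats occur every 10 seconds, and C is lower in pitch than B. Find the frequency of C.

506.3 Hz

B is above A, so f_B = 504.3 + 4.9 = 509.2 Hz.
B–C: Beat frequency = 29/10 = 2.9 Hz.
C is below B, so f_C = 509.2 − 2.9 = 506.3 Hz.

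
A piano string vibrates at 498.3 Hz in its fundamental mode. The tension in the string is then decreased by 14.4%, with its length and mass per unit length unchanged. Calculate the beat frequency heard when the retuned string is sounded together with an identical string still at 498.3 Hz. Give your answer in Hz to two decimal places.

37.27 Hz

For a string, f ∝ √T, so the new frequency is 498.3·√0.856 = 461.0285 Hz.
f_beat = |461.0285 − 498.3| = 37.27 Hz.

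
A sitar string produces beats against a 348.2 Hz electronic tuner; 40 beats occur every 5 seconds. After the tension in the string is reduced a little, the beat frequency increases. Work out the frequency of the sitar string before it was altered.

340.2 Hz

Beat frequency = 40/5 = 8 Hz.
|f − 348.2| = 8, so the sitar string was at either 340.2 Hz or 356.2 Hz.
Lower tension means lower frequency; the adjustment lowers the sitar string's frequency.
The beat rate rose, so the adjustment moved the sitar string further from 348.2 Hz — it was already below the reference.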